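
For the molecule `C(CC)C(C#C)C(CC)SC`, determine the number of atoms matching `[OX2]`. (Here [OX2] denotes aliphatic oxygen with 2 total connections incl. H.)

0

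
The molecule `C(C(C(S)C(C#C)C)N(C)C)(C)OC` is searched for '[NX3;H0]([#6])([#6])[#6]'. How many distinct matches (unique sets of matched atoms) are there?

[NX3;H0]([#6])([#6])[#6] is the SMARTS for a tertiary amine: a trivalent nitrogen with no H, bonded to three carbons.
Exactly one fragment in the molecule meets all constraints, giving 1 match.

1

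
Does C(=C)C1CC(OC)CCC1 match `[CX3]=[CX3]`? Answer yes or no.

Yes

The pattern [CX3]=[CX3] describes a non-aromatic C=C double bond between two sp2 carbons — an alkene.
The molecule carries a vinyl group (-CH=CH2), whose atoms satisfy every constraint of the query, so the pattern matches.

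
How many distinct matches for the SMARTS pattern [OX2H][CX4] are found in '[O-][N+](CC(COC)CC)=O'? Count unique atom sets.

[OX2H][CX4] is the SMARTS for an aliphatic alcohol: a hydroxyl oxygen bound to an sp3 (X4) carbon.
The molecule has a methoxy ether (-OCH3), but the oxygen has H0 (ether), not H1; nothing else fits, so there are 0 matches.

0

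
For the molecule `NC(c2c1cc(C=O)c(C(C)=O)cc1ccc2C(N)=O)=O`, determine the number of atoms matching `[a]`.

10

The query [a] means: a matches any aromatic atom.
Check the 21 heavy atoms by environment: 10× c (aromatic) → match; 5× C → no; 4× O → no; 2× N → no.
That gives 10 matching atoms.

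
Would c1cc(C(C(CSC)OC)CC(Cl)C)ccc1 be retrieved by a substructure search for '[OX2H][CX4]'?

No

The pattern [OX2H][CX4] describes a hydroxyl oxygen bound to an sp3 (X4) carbon — an aliphatic alcohol.
The closest candidate here is a methoxy ether (-OCH3), but the oxygen has H0 (ether), not H1. No other fragment satisfies the full query, so there is no match.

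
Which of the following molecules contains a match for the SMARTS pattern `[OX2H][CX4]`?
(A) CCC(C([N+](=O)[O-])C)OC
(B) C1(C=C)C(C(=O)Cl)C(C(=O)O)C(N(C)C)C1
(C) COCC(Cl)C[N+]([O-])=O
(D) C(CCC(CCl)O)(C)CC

D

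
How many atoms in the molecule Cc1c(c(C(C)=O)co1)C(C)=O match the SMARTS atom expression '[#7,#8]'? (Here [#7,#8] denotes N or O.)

3

Check the 12 heavy atoms by environment: 1× o (aromatic) → match; 4× c (aromatic) → no; 5× C → no; 2× O → match.
Summing the matching environments: 1 + 2 = 3 matching atoms.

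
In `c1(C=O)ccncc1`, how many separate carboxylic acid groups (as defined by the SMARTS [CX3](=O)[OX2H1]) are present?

[CX3](=O)[OX2H1] is the SMARTS for a carboxylic acid: an sp2 carbon double-bonded to O and single-bonded to an -OH oxygen.
The molecule has an aldehyde (-CHO), but there is no singly-bonded oxygen on the carbonyl carbon; nothing else fits, so there are 0 matches.

0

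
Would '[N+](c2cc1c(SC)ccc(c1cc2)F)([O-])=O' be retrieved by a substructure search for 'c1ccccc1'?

Yes

The pattern c1ccccc1 describes six aromatic carbons in a ring — a benzene ring.
The required atom environment is present in the molecule, so the pattern matches.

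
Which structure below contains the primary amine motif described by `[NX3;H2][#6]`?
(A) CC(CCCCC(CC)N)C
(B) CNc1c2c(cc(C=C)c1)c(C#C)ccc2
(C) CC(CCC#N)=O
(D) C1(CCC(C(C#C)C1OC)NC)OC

[NX3;H2][#6] describes a trivalent nitrogen with two H attached to carbon (a primary amine).
(A) contains a primary amino group (-NH2), which satisfies every atom and bond constraint.
(B) has an N-methylamino group (-NHCH3) but the nitrogen bears two carbons and only one H (H1), not H2.
(C) has a nitrile (-C#N) but the nitrogen is NX1 (triple-bonded), not NX3 with two H.
(D) has an N-methylamino group (-NHCH3) but the nitrogen bears two carbons and only one H (H1), not H2.
So the answer is (A).

A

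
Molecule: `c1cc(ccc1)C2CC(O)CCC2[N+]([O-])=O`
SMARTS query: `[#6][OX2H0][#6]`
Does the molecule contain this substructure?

The pattern [#6][OX2H0][#6] describes an aliphatic oxygen bridging two carbons with no H on the oxygen — an ether.
The closest candidate here is a hydroxyl group (-OH), but the oxygen has H1, not H0 bridging two carbons. No other fragment satisfies the full query, so there is no match.

No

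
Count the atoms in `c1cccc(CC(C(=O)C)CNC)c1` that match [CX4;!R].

5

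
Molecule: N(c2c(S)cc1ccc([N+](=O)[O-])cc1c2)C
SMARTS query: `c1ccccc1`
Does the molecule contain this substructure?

The pattern c1ccccc1 describes six aromatic carbons in a ring — a benzene ring.
The required atom environment is present in the molecule, so the pattern matches.

Yes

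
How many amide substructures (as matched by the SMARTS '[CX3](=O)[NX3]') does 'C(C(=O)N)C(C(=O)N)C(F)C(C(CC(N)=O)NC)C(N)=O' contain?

4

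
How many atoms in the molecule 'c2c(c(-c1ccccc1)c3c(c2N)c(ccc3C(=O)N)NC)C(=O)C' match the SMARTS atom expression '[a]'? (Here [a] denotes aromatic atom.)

16

The query [a] means: a matches any aromatic atom.
Check the 25 heavy atoms by environment: 16× c (aromatic) → match; 4× C → no; 2× O → no; 3× N → no.
That gives 16 matching atoms.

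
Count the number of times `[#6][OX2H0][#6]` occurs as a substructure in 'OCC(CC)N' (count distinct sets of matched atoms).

0

[#6][OX2H0][#6] is the SMARTS for an ether: an aliphatic oxygen bridging two carbons with no H on the oxygen.
The molecule has a hydroxyl group (-OH), but the oxygen has H1, not H0 bridging two carbons; nothing else fits, so there are 0 matches.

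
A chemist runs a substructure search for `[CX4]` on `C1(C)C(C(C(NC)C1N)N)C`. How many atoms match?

The query [CX4] means: C with X4: aliphatic carbon with exactly 4 total connections (bonds + H).
Check the 11 heavy atoms by environment: 8× C (X4) → match; 3× N (X3) → no.
That gives 8 matching atoms.

8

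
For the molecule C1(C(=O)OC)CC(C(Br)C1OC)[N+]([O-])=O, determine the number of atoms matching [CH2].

Check the 15 heavy atoms by environment: 1× C (H2) → match; 4× C (H1) → no; 1× Br (H0) → no; 1× C (H0) → no; 4× O (H0) → no; 2× C (H3) → no; 1× N (charge +1, H0) → no; 1× O (charge -1, H0) → no.
That gives 1 matching atom.

1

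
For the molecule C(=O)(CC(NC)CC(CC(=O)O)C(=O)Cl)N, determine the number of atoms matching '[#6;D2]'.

3

The query [#6;D2] means: any carbon bonded to exactly two heavy atoms.
Check the 16 heavy atoms by environment: 3× C (D2) → match; 5× C (D3) → no; 4× O (D1) → no; 1× Cl (D1) → no; 1× N (D1) → no; 1× N (D2) → no; 1× C (D1) → no.
That gives 3 matching atoms.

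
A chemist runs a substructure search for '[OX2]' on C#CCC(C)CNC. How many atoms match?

Check the 8 heavy atoms by environment: 5× C (X4) → no; 2× C (X2) → no; 1× N (X3) → no.
No environment satisfies the query, so 0 matching atoms.

0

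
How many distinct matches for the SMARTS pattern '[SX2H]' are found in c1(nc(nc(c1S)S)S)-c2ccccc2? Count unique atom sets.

3

[SX2H] is the SMARTS for a thiol: an aliphatic sulfur with two connections, one being H.
The molecule carries 3 separate instances of a thiol (-SH) meeting every constraint; each maps to a distinct set of atoms, giving 3 matches.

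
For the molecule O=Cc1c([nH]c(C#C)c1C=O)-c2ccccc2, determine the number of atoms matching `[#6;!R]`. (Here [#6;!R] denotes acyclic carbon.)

4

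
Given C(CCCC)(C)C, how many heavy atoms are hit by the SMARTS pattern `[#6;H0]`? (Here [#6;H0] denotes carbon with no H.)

0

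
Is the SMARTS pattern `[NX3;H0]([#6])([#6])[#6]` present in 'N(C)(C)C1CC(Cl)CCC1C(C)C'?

The pattern [NX3;H0]([#6])([#6])[#6] describes a trivalent nitrogen with no H, bonded to three carbons — a tertiary amine.
The molecule carries a dimethylamino group (-N(CH3)2), whose atoms satisfy every constraint of the query, so the pattern matches.

Yes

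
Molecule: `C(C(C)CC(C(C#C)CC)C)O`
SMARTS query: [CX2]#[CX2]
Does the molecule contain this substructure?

The pattern [CX2]#[CX2] describes a carbon-carbon triple bond — an alkyne.
The molecule carries an ethynyl group (-C#CH), whose atoms satisfy every constraint of the query, so the pattern matches.

Yes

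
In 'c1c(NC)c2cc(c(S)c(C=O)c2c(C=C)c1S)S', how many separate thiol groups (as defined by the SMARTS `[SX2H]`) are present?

[SX2H] is the SMARTS for a thiol: an aliphatic sulfur with two connections, one being H.
The molecule carries 3 separate instances of a thiol (-SH) meeting every constraint; each maps to a distinct set of atoms, giving 3 matches.

3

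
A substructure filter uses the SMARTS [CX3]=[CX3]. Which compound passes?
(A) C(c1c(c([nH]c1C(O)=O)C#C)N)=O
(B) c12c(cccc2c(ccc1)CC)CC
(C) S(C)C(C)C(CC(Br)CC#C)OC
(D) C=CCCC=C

[CX3]=[CX3] describes a non-aromatic C=C double bond between two sp2 carbons (an alkene).
(A) has an ethynyl group (-C#CH) but the C-C bond is a triple bond, not a double bond.
(B) has an ethyl group (-CH2CH3) but its C-C bond is a single bond between CX4 carbons, not CX3=CX3.
(C) has an ethynyl group (-C#CH) but the C-C bond is a triple bond, not a double bond.
(D) contains a vinyl group (-CH=CH2), which satisfies every atom and bond constraint.
So the answer is (D).

D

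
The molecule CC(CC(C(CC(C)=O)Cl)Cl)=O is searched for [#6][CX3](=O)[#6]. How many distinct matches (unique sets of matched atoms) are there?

2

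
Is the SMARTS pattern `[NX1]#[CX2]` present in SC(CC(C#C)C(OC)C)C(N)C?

The pattern [NX1]#[CX2] describes a nitrogen triple-bonded to a two-connected carbon — a nitrile.
The closest candidate here is a primary amino group (-NH2), but the nitrogen is NX3 (three connections), not NX1 triple-bonded. No other fragment satisfies the full query, so there is no match.

No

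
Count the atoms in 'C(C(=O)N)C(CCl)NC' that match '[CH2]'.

2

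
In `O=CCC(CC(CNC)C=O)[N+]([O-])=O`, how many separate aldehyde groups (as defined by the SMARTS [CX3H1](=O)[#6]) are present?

2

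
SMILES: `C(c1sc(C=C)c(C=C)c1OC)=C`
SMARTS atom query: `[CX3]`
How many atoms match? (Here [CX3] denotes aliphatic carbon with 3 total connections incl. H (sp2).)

The query [CX3] means: C with X3: aliphatic carbon with exactly 3 total connections.
Check the 13 heavy atoms by environment: 1× s (aromatic, X2) → no; 4× c (aromatic, X3) → no; 6× C (X3) → match; 1× O (X2) → no; 1× C (X4) → no.
That gives 6 matching atoms.

6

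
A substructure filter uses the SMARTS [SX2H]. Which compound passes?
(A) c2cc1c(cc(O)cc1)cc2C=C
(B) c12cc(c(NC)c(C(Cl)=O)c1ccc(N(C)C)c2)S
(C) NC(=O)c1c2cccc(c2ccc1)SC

B

[SX2H] describes an aliphatic sulfur with two connections, one being H (a thiol).
(A) has a hydroxyl group (-OH) but it is an -OH, not an -SH.
(B) contains a thiol (-SH), which satisfies every atom and bond constraint.
(C) has a methylthio ether (-SCH3) but the sulfur has H0 (bonded to two carbons), not H1.
So the answer is (B).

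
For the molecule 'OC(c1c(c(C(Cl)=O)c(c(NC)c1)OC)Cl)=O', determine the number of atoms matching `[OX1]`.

2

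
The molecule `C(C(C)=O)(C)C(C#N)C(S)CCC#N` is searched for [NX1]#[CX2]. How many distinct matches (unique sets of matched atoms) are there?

[NX1]#[CX2] is the SMARTS for a nitrile: a nitrogen triple-bonded to a two-connected carbon.
The molecule carries 2 separate instances of a nitrile (-C#N) meeting every constraint; each maps to a distinct set of atoms, giving 2 matches.

2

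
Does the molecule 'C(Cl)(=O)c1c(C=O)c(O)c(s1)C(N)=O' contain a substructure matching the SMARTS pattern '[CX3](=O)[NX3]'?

Yes

The pattern [CX3](=O)[NX3] describes a carbonyl carbon bonded to a trivalent nitrogen — an amide.
The molecule carries a primary amide (-C(=O)NH2), whose atoms satisfy every constraint of the query, so the pattern matches.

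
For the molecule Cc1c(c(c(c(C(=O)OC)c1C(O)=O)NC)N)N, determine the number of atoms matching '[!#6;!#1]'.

7

The query [!#6;!#1] means: not carbon and not hydrogen — any heteroatom.
Check the 18 heavy atoms by environment: 6× c (aromatic) → no; 3× N → match; 5× C → no; 4× O → match.
Summing the matching environments: 3 + 4 = 7 matching atoms.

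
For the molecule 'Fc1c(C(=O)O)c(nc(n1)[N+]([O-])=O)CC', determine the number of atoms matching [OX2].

1

The query [OX2] means: aliphatic oxygen with two total connections — ether, hydroxyl, or ester single-bond O.
Check the 15 heavy atoms by environment: 2× n (aromatic, X2) → no; 4× c (aromatic, X3) → no; 1× C (X3) → no; 2× O (X1) → no; 1× O (X2) → match; 2× C (X4) → no; 1× F (X1) → no; 1× N (charge +1, X3) → no; 1× O (charge -1, X1) → no.
That gives 1 matching atom.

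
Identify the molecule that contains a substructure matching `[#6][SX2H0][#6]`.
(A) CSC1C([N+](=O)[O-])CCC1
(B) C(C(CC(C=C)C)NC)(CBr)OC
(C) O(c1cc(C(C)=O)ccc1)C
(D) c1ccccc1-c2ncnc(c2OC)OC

[#6][SX2H0][#6] describes an aliphatic sulfur bridging two carbons with no H on the sulfur (a thioether).
(A) contains a methylthio ether (-SCH3), which satisfies every atom and bond constraint.
(B) has a methoxy ether (-OCH3) but the bridging atom is O, not S.
(C) has a methoxy ether (-OCH3) but the bridging atom is O, not S.
(D) has a methoxy ether (-OCH3) but the bridging atom is O, not S.
So the answer is (A).

A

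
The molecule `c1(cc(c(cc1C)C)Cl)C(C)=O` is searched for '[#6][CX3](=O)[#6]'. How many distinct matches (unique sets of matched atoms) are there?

1

[#6][CX3](=O)[#6] is the SMARTS for a ketone: a carbonyl carbon (no H) flanked by two carbons.
Exactly one fragment in the molecule meets all constraints, giving 1 match.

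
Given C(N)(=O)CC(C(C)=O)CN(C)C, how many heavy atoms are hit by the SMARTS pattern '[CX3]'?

The query [CX3] means: C with X3: aliphatic carbon with exactly 3 total connections.
Check the 12 heavy atoms by environment: 6× C (X4) → no; 2× N (X3) → no; 2× C (X3) → match; 2× O (X1) → no.
That gives 2 matching atoms.

2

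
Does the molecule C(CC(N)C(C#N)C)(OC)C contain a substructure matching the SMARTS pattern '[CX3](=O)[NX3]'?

No

The pattern [CX3](=O)[NX3] describes a carbonyl carbon bonded to a trivalent nitrogen — an amide.
The closest candidate here is a primary amino group (-NH2), but the -NH2 is not attached to a carbonyl carbon. No other fragment satisfies the full query, so there is no match.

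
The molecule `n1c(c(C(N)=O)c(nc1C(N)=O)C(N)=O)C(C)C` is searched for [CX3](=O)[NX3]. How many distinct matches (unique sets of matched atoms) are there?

[CX3](=O)[NX3] is the SMARTS for an amide: a carbonyl carbon bonded to a trivalent nitrogen.
The molecule carries 3 separate instances of a primary amide (-C(=O)NH2) meeting every constraint; each maps to a distinct set of atoms, giving 3 matches.

3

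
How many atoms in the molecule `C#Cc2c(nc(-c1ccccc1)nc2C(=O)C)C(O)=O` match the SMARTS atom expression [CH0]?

3

The query [CH0] means: aliphatic carbon with no attached hydrogen.
Check the 20 heavy atoms by environment: 2× n (aromatic, H0) → no; 5× c (aromatic, H0) → no; 3× C (H0) → match; 2× O (H0) → no; 1× O (H1) → no; 1× C (H1) → no; 5× c (aromatic, H1) → no; 1× C (H3) → no.
That gives 3 matching atoms.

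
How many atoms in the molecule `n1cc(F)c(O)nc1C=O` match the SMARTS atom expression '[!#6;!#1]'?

5

Check the 10 heavy atoms by environment: 2× n (aromatic) → match; 4× c (aromatic) → no; 1× F → match; 2× O → match; 1× C → no.
Summing the matching environments: 2 + 1 + 2 = 5 matching atoms.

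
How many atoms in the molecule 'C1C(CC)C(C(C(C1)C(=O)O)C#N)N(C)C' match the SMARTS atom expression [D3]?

6

Check the 16 heavy atoms by environment: 5× C (D3) → match; 4× C (D2) → no; 1× N (D3) → match; 3× C (D1) → no; 2× O (D1) → no; 1× N (D1) → no.
Summing the matching environments: 5 + 1 = 6 matching atoms.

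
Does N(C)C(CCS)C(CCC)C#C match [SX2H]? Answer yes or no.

Yes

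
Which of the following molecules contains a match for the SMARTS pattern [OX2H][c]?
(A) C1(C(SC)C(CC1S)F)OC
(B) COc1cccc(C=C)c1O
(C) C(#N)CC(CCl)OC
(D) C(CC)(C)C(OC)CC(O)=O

B

[OX2H][c] describes a hydroxyl oxygen attached to an aromatic carbon (a phenol).
(A) has a methoxy ether (-OCH3) but the oxygen has H0, not H1.
(B) contains a hydroxyl group (-OH), which satisfies every atom and bond constraint.
(C) has a methoxy ether (-OCH3) but the oxygen has H0, not H1.
(D) has a methoxy ether (-OCH3) but the oxygen has H0, not H1.
So the answer is (B).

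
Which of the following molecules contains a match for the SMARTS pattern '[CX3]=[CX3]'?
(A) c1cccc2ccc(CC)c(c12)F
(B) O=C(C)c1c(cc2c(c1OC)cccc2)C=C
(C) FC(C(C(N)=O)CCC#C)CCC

B

[CX3]=[CX3] describes a non-aromatic C=C double bond between two sp2 carbons (an alkene).
(A) has an ethyl group (-CH2CH3) but its C-C bond is a single bond between CX4 carbons, not CX3=CX3.
(B) contains a vinyl group (-CH=CH2), which satisfies every atom and bond constraint.
(C) has an ethynyl group (-C#CH) but the C-C bond is a triple bond, not a double bond.
So the answer is (B).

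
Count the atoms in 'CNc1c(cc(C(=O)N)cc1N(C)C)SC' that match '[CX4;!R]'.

The query [CX4;!R] means: aliphatic carbon with four total connections, not in a ring.
Check the 16 heavy atoms by environment: 6× c (aromatic, X3, in 6-ring) → no; 3× N (X3, acyclic) → no; 4× C (X4, acyclic) → match; 1× S (X2, acyclic) → no; 1× C (X3, acyclic) → no; 1× O (X1, acyclic) → no.
That gives 4 matching atoms.

4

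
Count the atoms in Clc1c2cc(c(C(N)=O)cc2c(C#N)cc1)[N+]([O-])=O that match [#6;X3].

The query [#6;X3] means: any carbon (aromatic or not) with three total connections.
Check the 19 heavy atoms by environment: 10× c (aromatic, X3) → match; 1× Cl (X1) → no; 1× C (X3) → match; 2× O (X1) → no; 1× N (X3) → no; 1× C (X2) → no; 1× N (X1) → no; 1× N (charge +1, X3) → no; 1× O (charge -1, X1) → no.
Summing the matching environments: 10 + 1 = 11 matching atoms.

11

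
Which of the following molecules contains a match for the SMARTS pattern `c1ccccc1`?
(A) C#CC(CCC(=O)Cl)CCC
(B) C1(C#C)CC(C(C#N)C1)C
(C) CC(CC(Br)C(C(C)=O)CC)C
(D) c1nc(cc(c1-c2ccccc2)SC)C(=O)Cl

D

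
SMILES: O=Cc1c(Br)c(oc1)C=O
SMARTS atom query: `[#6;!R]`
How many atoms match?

2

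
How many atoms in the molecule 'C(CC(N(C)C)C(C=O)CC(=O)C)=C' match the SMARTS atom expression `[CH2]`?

3

Check the 14 heavy atoms by environment: 3× C (H2) → match; 4× C (H1) → no; 1× N (H0) → no; 3× C (H3) → no; 1× C (H0) → no; 2× O (H0) → no.
That gives 3 matching atoms.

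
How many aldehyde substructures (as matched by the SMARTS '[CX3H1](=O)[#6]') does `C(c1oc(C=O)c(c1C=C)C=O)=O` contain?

[CX3H1](=O)[#6] is the SMARTS for an aldehyde: an sp2 carbon with one H, double-bonded to O and single-bonded to carbon.
The molecule carries 3 separate instances of an aldehyde (-CHO) meeting every constraint; each maps to a distinct set of atoms, giving 3 matches.

3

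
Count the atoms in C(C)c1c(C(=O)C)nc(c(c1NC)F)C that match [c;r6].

The query [c;r6] means: aromatic carbon that belongs to a six-membered ring.
Check the 15 heavy atoms by environment: 1× n (aromatic, in 6-ring) → no; 5× c (aromatic, in 6-ring) → match; 6× C (acyclic) → no; 1× O (acyclic) → no; 1× F (acyclic) → no; 1× N (acyclic) → no.
That gives 5 matching atoms.

5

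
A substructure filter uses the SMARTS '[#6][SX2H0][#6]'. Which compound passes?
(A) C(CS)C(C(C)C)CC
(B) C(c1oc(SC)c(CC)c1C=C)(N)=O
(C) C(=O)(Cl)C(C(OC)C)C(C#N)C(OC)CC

B

[#6][SX2H0][#6] describes an aliphatic sulfur bridging two carbons with no H on the sulfur (a thioether).
(A) has a thiol (-SH) but the sulfur has H1, not H0 bridging two carbons.
(B) contains a methylthio ether (-SCH3), which satisfies every atom and bond constraint.
(C) has a methoxy ether (-OCH3) but the bridging atom is O, not S.
So the answer is (B).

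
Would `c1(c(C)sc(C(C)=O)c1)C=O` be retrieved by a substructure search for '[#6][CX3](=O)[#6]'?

The pattern [#6][CX3](=O)[#6] describes a carbonyl carbon (no H) flanked by two carbons — a ketone.
The molecule carries an acetyl/ketone group (-C(=O)CH3), whose atoms satisfy every constraint of the query, so the pattern matches.

Yes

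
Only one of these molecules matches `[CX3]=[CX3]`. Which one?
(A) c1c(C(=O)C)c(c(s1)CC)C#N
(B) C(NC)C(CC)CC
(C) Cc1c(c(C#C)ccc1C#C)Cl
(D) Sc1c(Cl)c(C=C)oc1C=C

[CX3]=[CX3] describes a non-aromatic C=C double bond between two sp2 carbons (an alkene).
(A) has an ethyl group (-CH2CH3) but its C-C bond is a single bond between CX4 carbons, not CX3=CX3.
(B) has an ethyl group (-CH2CH3) but its C-C bond is a single bond between CX4 carbons, not CX3=CX3.
(C) has an ethynyl group (-C#CH) but the C-C bond is a triple bond, not a double bond.
(D) contains a vinyl group (-CH=CH2), which satisfies every atom and bond constraint.
So the answer is (D).

D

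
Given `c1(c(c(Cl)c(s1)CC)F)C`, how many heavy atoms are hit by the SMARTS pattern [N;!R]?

0

The query [N;!R] means: aliphatic nitrogen not in a ring.
Check the 10 heavy atoms by environment: 1× s (aromatic, in 5-ring) → no; 4× c (aromatic, in 5-ring) → no; 1× Cl (acyclic) → no; 1× F (acyclic) → no; 3× C (acyclic) → no.
No environment satisfies the query, so 0 matching atoms.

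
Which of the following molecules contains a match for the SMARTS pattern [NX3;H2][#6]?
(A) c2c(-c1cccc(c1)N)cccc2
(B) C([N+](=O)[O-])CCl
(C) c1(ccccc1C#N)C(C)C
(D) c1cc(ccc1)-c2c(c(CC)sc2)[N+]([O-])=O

A

[NX3;H2][#6] describes a trivalent nitrogen with two H attached to carbon (a primary amine).
(A) contains a primary amino group (-NH2), which satisfies every atom and bond constraint.
(B) has a nitro group (-[N+](=O)[O-]) but the nitrogen is [N+] with no H, not NX3H2.
(C) has a nitrile (-C#N) but the nitrogen is NX1 (triple-bonded), not NX3 with two H.
(D) has a nitro group (-[N+](=O)[O-]) but the nitrogen is [N+] with no H, not NX3H2.
So the answer is (A).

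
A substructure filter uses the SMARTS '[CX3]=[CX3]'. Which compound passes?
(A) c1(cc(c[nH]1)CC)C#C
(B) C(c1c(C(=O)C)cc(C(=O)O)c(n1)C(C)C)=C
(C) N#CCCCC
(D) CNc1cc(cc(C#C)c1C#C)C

[CX3]=[CX3] describes a non-aromatic C=C double bond between two sp2 carbons (an alkene).
(A) has an ethyl group (-CH2CH3) but its C-C bond is a single bond between CX4 carbons, not CX3=CX3.
(B) contains a vinyl group (-CH=CH2), which satisfies every atom and bond constraint.
(C) has an ethyl group (-CH2CH3) but its C-C bond is a single bond between CX4 carbons, not CX3=CX3.
(D) has an ethynyl group (-C#CH) but the C-C bond is a triple bond, not a double bond.
So the answer is (B).

B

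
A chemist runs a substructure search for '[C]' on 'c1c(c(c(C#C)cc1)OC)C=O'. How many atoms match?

4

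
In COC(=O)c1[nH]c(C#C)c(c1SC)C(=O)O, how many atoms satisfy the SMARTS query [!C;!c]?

6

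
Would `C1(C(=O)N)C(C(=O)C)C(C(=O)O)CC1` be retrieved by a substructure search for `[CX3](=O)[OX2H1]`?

The pattern [CX3](=O)[OX2H1] describes an sp2 carbon double-bonded to O and single-bonded to an -OH oxygen — a carboxylic acid.
The molecule carries a carboxylic acid group (-C(=O)OH), whose atoms satisfy every constraint of the query, so the pattern matches.

Yes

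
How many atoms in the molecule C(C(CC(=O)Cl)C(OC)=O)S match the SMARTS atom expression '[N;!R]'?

The query [N;!R] means: aliphatic nitrogen not in a ring.
Check the 11 heavy atoms by environment: 6× C (acyclic) → no; 3× O (acyclic) → no; 1× S (acyclic) → no; 1× Cl (acyclic) → no.
No environment satisfies the query, so 0 matching atoms.

0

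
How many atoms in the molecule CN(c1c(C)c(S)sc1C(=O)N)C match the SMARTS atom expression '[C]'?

The query [C] means: uppercase C matches aliphatic (non-aromatic) carbon only.
Check the 13 heavy atoms by environment: 1× s (aromatic) → no; 4× c (aromatic) → no; 2× N → no; 4× C → match; 1× O → no; 1× S → no.
That gives 4 matching atoms.

4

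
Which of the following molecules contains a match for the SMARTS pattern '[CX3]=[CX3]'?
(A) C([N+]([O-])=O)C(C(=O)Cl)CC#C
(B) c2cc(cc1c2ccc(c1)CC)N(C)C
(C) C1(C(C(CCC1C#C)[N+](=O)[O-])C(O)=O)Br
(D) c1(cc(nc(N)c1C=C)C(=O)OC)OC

D

[CX3]=[CX3] describes a non-aromatic C=C double bond between two sp2 carbons (an alkene).
(A) has an ethynyl group (-C#CH) but the C-C bond is a triple bond, not a double bond.
(B) has an ethyl group (-CH2CH3) but its C-C bond is a single bond between CX4 carbons, not CX3=CX3.
(C) has an ethynyl group (-C#CH) but the C-C bond is a triple bond, not a double bond.
(D) contains a vinyl group (-CH=CH2), which satisfies every atom and bond constraint.
So the answer is (D).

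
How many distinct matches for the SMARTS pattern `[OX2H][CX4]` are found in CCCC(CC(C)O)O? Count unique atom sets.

2

[OX2H][CX4] is the SMARTS for an aliphatic alcohol: a hydroxyl oxygen bound to an sp3 (X4) carbon.
The molecule carries 2 separate instances of a hydroxyl group (-OH) meeting every constraint; each maps to a distinct set of atoms, giving 2 matches.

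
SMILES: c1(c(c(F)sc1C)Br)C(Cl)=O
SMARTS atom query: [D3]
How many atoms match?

The query [D3] means: atom with exactly three heavy-atom neighbours.
Check the 11 heavy atoms by environment: 1× s (aromatic, D2) → no; 4× c (aromatic, D3) → match; 1× F (D1) → no; 1× C (D3) → match; 1× O (D1) → no; 1× Cl (D1) → no; 1× Br (D1) → no; 1× C (D1) → no.
Summing the matching environments: 4 + 1 = 5 matching atoms.

5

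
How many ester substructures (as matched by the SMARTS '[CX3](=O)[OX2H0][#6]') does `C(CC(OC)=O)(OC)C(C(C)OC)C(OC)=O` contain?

2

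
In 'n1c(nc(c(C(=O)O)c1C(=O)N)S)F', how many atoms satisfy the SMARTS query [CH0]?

The query [CH0] means: aliphatic carbon with no attached hydrogen.
Check the 14 heavy atoms by environment: 2× n (aromatic, H0) → no; 4× c (aromatic, H0) → no; 1× S (H1) → no; 2× C (H0) → match; 2× O (H0) → no; 1× N (H2) → no; 1× O (H1) → no; 1× F (H0) → no.
That gives 2 matching atoms.

2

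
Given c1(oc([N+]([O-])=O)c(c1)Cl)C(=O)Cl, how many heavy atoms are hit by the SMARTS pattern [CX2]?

0

The query [CX2] means: C with X2: aliphatic carbon with exactly 2 total connections.
Check the 12 heavy atoms by environment: 1× o (aromatic, X2) → no; 4× c (aromatic, X3) → no; 2× Cl (X1) → no; 1× C (X3) → no; 2× O (X1) → no; 1× N (charge +1, X3) → no; 1× O (charge -1, X1) → no.
No environment satisfies the query, so 0 matching atoms.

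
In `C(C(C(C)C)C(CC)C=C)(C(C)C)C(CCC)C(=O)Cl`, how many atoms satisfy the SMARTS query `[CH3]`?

6

The query [CH3] means: aliphatic carbon with exactly three hydrogens.
Check the 20 heavy atoms by environment: 4× C (H2) → no; 7× C (H1) → no; 1× C (H0) → no; 1× O (H0) → no; 1× Cl (H0) → no; 6× C (H3) → match.
That gives 6 matching atoms.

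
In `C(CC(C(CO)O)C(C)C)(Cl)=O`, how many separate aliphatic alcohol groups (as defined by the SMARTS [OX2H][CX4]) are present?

2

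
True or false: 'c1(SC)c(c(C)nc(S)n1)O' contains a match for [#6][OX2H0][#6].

False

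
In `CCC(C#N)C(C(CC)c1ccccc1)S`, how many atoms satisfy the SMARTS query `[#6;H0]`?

The query [#6;H0] means: any carbon with no attached hydrogen.
Check the 16 heavy atoms by environment: 2× C (H3) → no; 2× C (H2) → no; 3× C (H1) → no; 1× c (aromatic, H0) → match; 5× c (aromatic, H1) → no; 1× S (H1) → no; 1× C (H0) → match; 1× N (H0) → no.
Summing the matching environments: 1 + 1 = 2 matching atoms.

2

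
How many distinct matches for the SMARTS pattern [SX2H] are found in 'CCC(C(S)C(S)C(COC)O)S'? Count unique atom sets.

3

[SX2H] is the SMARTS for a thiol: an aliphatic sulfur with two connections, one being H.
The molecule carries 3 separate instances of a thiol (-SH) meeting every constraint; each maps to a distinct set of atoms, giving 3 matches.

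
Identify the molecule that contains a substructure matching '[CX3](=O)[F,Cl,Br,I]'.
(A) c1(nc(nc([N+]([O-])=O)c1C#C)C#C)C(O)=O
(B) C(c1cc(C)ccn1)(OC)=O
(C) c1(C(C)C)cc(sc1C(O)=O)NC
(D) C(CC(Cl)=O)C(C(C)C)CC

D

[CX3](=O)[F,Cl,Br,I] describes a carbonyl carbon bonded to a halogen (an acyl halide).
(A) has a carboxylic acid group (-C(=O)OH) but the carbonyl is bonded to -OH, not to a halogen.
(B) has a methyl-ester group (-C(=O)OCH3) but the carbonyl is bonded to -O-C, not to a halogen.
(C) has a carboxylic acid group (-C(=O)OH) but the carbonyl is bonded to -OH, not to a halogen.
(D) contains an acyl chloride (-C(=O)Cl), which satisfies every atom and bond constraint.
So the answer is (D).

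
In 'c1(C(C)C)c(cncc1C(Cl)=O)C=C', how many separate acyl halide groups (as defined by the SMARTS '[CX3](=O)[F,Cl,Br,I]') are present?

[CX3](=O)[F,Cl,Br,I] is the SMARTS for an acyl halide: a carbonyl carbon bonded to a halogen.
Exactly one fragment in the molecule meets all constraints, giving 1 match.

1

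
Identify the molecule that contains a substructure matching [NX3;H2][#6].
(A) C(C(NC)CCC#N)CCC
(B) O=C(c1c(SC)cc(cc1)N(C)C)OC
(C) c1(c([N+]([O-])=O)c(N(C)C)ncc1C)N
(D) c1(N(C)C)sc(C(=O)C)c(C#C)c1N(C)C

C

[NX3;H2][#6] describes a trivalent nitrogen with two H attached to carbon (a primary amine).
(A) has an N-methylamino group (-NHCH3) but the nitrogen bears two carbons and only one H (H1), not H2.
(B) has a dimethylamino group (-N(CH3)2) but the nitrogen has H0, not H2.
(C) contains a primary amino group (-NH2), which satisfies every atom and bond constraint.
(D) has a dimethylamino group (-N(CH3)2) but the nitrogen has H0, not H2.
So the answer is (C).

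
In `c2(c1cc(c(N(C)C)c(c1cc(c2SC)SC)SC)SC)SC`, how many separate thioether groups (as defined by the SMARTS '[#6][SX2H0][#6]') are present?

[#6][SX2H0][#6] is the SMARTS for a thioether: an aliphatic sulfur bridging two carbons with no H on the sulfur.
The molecule carries 5 separate instances of a methylthio ether (-SCH3) meeting every constraint; each maps to a distinct set of atoms, giving 5 matches.

5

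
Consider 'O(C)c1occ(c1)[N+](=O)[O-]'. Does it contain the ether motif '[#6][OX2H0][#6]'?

Yes

The pattern [#6][OX2H0][#6] describes an aliphatic oxygen bridging two carbons with no H on the oxygen — an ether.
The molecule carries a methoxy ether (-OCH3), whose atoms satisfy every constraint of the query, so the pattern matches.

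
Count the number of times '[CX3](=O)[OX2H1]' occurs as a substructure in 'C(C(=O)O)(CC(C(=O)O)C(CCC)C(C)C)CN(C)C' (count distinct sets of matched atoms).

[CX3](=O)[OX2H1] is the SMARTS for a carboxylic acid: an sp2 carbon double-bonded to O and single-bonded to an -OH oxygen.
The molecule carries 2 separate instances of a carboxylic acid group (-C(=O)OH) meeting every constraint; each maps to a distinct set of atoms, giving 2 matches.

2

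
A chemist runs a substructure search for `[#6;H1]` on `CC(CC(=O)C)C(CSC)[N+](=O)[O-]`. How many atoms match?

The query [#6;H1] means: any carbon bearing exactly one hydrogen.
Check the 13 heavy atoms by environment: 2× C (H2) → no; 2× C (H1) → match; 1× C (H0) → no; 2× O (H0) → no; 3× C (H3) → no; 1× N (charge +1, H0) → no; 1× O (charge -1, H0) → no; 1× S (H0) → no.
That gives 2 matching atoms.

2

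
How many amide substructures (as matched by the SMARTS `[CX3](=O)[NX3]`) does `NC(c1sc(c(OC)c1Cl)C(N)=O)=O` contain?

2

[CX3](=O)[NX3] is the SMARTS for an amide: a carbonyl carbon bonded to a trivalent nitrogen.
The molecule carries 2 separate instances of a primary amide (-C(=O)NH2) meeting every constraint; each maps to a distinct set of atoms, giving 2 matches.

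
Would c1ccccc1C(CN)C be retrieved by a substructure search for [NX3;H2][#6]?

Yes

The pattern [NX3;H2][#6] describes a trivalent nitrogen with two H attached to carbon — a primary amine.
The molecule carries a primary amino group (-NH2), whose atoms satisfy every constraint of the query, so the pattern matches.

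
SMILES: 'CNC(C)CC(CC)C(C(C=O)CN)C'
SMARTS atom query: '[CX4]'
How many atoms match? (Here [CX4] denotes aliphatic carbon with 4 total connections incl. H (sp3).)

11

Check the 15 heavy atoms by environment: 11× C (X4) → match; 2× N (X3) → no; 1× C (X3) → no; 1× O (X1) → no.
That gives 11 matching atoms.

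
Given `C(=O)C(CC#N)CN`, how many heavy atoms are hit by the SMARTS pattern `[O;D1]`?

Check the 8 heavy atoms by environment: 4× C (D2) → no; 1× C (D3) → no; 1× O (D1) → match; 2× N (D1) → no.
That gives 1 matching atom.

1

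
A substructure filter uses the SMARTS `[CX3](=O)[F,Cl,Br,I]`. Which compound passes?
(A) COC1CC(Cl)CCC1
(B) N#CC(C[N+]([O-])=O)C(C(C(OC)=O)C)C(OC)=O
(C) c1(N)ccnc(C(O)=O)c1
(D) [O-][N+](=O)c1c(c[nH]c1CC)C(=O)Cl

[CX3](=O)[F,Cl,Br,I] describes a carbonyl carbon bonded to a halogen (an acyl halide).
(A) has a chloro substituent but the Cl is not on a carbonyl carbon.
(B) has a methyl-ester group (-C(=O)OCH3) but the carbonyl is bonded to -O-C, not to a halogen.
(C) has a carboxylic acid group (-C(=O)OH) but the carbonyl is bonded to -OH, not to a halogen.
(D) contains an acyl chloride (-C(=O)Cl), which satisfies every atom and bond constraint.
So the answer is (D).

D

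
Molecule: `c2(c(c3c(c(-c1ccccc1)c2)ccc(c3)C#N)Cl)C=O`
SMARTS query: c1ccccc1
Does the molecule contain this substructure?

The pattern c1ccccc1 describes six aromatic carbons in a ring — a benzene ring.
The molecule carries a phenyl ring, whose atoms satisfy every constraint of the query, so the pattern matches.

Yes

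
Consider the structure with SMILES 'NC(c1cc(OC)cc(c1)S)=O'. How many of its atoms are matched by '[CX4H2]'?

0

Check the 12 heavy atoms by environment: 3× c (aromatic, H1, X3) → no; 3× c (aromatic, H0, X3) → no; 1× O (H0, X2) → no; 1× C (H3, X4) → no; 1× C (H0, X3) → no; 1× O (H0, X1) → no; 1× N (H2, X3) → no; 1× S (H1, X2) → no.
No environment satisfies the query, so 0 matching atoms.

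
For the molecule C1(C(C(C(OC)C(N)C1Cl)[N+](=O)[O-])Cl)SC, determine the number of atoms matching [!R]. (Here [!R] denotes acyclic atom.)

The query [!R] means: !R matches any atom not in a ring.
Check the 16 heavy atoms by environment: 6× C (in 6-ring) → no; 2× Cl (acyclic) → match; 1× S (acyclic) → match; 2× C (acyclic) → match; 2× O (acyclic) → match; 1× N (charge +1, acyclic) → match; 1× O (charge -1, acyclic) → match; 1× N (acyclic) → match.
Summing the matching environments: 2 + 1 + 2 + 2 + 1 + 1 + 1 = 10 matching atoms.

10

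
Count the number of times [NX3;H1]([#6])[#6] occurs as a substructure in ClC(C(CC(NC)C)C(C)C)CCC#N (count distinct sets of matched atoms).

[NX3;H1]([#6])[#6] is the SMARTS for a secondary amine: a trivalent nitrogen with one H, bonded to two carbons.
Exactly one fragment in the molecule meets all constraints, giving 1 match.

1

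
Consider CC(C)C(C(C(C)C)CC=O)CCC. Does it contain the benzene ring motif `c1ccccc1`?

No

The pattern c1ccccc1 describes six aromatic carbons in a ring — a benzene ring.
The closest candidate here is a methyl group (-CH3), but no six-membered all-carbon aromatic ring is present. No other fragment satisfies the full query, so there is no match.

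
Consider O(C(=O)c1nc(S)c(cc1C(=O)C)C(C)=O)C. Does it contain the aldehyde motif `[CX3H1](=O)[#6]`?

No

The pattern [CX3H1](=O)[#6] describes an sp2 carbon with one H, double-bonded to O and single-bonded to carbon — an aldehyde.
The closest candidate here is an acetyl/ketone group (-C(=O)CH3), but the carbonyl carbon has H0 (two carbon neighbours), not H1. No other fragment satisfies the full query, so there is no match.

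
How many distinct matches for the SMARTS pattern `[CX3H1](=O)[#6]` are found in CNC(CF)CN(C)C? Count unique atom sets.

0

[CX3H1](=O)[#6] is the SMARTS for an aldehyde: an sp2 carbon with one H, double-bonded to O and single-bonded to carbon.
No fragment in the molecule satisfies every constraint, giving 0 matches.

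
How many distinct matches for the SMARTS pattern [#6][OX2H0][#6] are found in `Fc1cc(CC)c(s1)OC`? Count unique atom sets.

[#6][OX2H0][#6] is the SMARTS for an ether: an aliphatic oxygen bridging two carbons with no H on the oxygen.
Exactly one fragment in the molecule meets all constraints, giving 1 match.

1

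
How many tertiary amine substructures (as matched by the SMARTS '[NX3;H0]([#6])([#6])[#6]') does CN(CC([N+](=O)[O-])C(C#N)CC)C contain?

[NX3;H0]([#6])([#6])[#6] is the SMARTS for a tertiary amine: a trivalent nitrogen with no H, bonded to three carbons.
Exactly one fragment in the molecule meets all constraints, giving 1 match.

1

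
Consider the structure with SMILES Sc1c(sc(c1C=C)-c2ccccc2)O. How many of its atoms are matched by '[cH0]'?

The query [cH0] means: aromatic carbon with no attached hydrogen (substituted or ring-fusion).
Check the 15 heavy atoms by environment: 1× s (aromatic, H0) → no; 5× c (aromatic, H0) → match; 1× C (H1) → no; 1× C (H2) → no; 1× O (H1) → no; 1× S (H1) → no; 5× c (aromatic, H1) → no.
That gives 5 matching atoms.

5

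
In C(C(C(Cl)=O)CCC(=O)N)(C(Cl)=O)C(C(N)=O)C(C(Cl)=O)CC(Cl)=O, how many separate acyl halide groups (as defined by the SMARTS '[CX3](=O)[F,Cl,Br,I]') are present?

4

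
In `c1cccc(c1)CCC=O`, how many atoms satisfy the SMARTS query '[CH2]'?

The query [CH2] means: aliphatic carbon with exactly two hydrogens.
Check the 10 heavy atoms by environment: 2× C (H2) → match; 1× C (H1) → no; 1× O (H0) → no; 1× c (aromatic, H0) → no; 5× c (aromatic, H1) → no.
That gives 2 matching atoms.

2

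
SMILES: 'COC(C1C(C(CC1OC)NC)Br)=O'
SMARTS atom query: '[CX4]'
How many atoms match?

Check the 14 heavy atoms by environment: 8× C (X4) → match; 1× C (X3) → no; 1× O (X1) → no; 2× O (X2) → no; 1× Br (X1) → no; 1× N (X3) → no.
That gives 8 matching atoms.

8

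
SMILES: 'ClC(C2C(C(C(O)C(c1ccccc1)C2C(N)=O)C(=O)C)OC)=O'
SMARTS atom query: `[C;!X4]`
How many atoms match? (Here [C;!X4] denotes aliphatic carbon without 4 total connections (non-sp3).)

3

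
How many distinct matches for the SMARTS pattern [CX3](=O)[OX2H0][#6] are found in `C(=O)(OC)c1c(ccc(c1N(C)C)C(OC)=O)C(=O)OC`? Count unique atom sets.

3

[CX3](=O)[OX2H0][#6] is the SMARTS for an ester: a carbonyl carbon bonded to an oxygen that is itself bonded to carbon (no H on that O).
The molecule carries 3 separate instances of a methyl-ester group (-C(=O)OCH3) meeting every constraint; each maps to a distinct set of atoms, giving 3 matches.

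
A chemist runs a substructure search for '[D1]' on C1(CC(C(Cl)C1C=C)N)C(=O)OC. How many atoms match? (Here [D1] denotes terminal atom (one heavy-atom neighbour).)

5

The query [D1] means: atom with exactly one heavy-atom neighbour (degree 1).
Check the 13 heavy atoms by environment: 2× C (D2) → no; 5× C (D3) → no; 1× N (D1) → match; 1× Cl (D1) → match; 2× C (D1) → match; 1× O (D1) → match; 1× O (D2) → no.
Summing the matching environments: 1 + 1 + 2 + 1 = 5 matching atoms.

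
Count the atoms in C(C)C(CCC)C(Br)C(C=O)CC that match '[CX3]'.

1

The query [CX3] means: C with X3: aliphatic carbon with exactly 3 total connections.
Check the 13 heavy atoms by environment: 10× C (X4) → no; 1× C (X3) → match; 1× O (X1) → no; 1× Br (X1) → no.
That gives 1 matching atom.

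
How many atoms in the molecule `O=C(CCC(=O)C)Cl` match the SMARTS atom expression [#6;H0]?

The query [#6;H0] means: any carbon with no attached hydrogen.
Check the 8 heavy atoms by environment: 2× C (H2) → no; 2× C (H0) → match; 2× O (H0) → no; 1× C (H3) → no; 1× Cl (H0) → no.
That gives 2 matching atoms.

2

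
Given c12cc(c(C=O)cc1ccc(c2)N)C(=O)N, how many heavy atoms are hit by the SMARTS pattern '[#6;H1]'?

The query [#6;H1] means: any carbon bearing exactly one hydrogen.
Check the 16 heavy atoms by environment: 5× c (aromatic, H0) → no; 5× c (aromatic, H1) → match; 2× N (H2) → no; 1× C (H0) → no; 2× O (H0) → no; 1× C (H1) → match.
Summing the matching environments: 5 + 1 = 6 matching atoms.

6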